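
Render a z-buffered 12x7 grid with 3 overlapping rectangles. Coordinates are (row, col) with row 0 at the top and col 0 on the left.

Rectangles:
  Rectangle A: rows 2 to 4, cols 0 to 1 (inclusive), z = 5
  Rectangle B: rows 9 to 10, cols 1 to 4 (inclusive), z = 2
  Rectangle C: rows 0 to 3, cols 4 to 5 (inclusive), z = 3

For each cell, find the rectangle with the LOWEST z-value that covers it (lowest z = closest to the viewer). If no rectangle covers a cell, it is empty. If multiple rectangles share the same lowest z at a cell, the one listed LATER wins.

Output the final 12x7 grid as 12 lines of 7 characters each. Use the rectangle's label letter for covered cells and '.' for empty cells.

....CC.
....CC.
AA..CC.
AA..CC.
AA.....
.......
.......
.......
.......
.BBBB..
.BBBB..
.......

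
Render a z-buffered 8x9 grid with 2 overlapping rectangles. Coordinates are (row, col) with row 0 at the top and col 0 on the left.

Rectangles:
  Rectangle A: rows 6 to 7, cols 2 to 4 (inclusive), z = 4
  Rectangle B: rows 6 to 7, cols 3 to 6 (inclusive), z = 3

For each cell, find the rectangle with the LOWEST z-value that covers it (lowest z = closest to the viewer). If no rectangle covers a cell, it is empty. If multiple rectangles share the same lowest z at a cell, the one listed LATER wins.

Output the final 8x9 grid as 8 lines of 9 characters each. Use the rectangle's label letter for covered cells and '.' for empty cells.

.........
.........
.........
.........
.........
.........
..ABBBB..
..ABBBB..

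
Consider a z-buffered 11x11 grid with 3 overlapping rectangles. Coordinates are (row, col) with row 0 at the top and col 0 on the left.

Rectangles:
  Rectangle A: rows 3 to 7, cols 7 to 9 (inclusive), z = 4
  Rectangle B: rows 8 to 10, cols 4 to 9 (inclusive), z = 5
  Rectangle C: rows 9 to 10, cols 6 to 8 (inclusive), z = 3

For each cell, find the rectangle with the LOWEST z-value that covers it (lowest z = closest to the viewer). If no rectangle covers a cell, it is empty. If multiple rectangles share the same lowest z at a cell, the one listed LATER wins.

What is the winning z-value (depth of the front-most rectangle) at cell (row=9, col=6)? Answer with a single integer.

Answer: 3

Derivation:
Check cell (9,6):
  A: rows 3-7 cols 7-9 -> outside (row miss)
  B: rows 8-10 cols 4-9 z=5 -> covers; best now B (z=5)
  C: rows 9-10 cols 6-8 z=3 -> covers; best now C (z=3)
Winner: C at z=3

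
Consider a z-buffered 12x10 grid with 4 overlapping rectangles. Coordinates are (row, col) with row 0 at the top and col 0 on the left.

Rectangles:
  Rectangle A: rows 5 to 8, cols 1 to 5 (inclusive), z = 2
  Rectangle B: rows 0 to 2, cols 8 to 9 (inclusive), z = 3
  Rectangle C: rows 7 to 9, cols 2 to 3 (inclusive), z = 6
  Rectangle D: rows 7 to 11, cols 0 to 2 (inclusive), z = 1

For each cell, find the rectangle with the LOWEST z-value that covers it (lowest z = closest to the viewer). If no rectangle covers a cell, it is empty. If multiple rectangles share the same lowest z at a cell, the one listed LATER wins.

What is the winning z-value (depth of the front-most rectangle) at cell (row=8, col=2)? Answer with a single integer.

Check cell (8,2):
  A: rows 5-8 cols 1-5 z=2 -> covers; best now A (z=2)
  B: rows 0-2 cols 8-9 -> outside (row miss)
  C: rows 7-9 cols 2-3 z=6 -> covers; best now A (z=2)
  D: rows 7-11 cols 0-2 z=1 -> covers; best now D (z=1)
Winner: D at z=1

Answer: 1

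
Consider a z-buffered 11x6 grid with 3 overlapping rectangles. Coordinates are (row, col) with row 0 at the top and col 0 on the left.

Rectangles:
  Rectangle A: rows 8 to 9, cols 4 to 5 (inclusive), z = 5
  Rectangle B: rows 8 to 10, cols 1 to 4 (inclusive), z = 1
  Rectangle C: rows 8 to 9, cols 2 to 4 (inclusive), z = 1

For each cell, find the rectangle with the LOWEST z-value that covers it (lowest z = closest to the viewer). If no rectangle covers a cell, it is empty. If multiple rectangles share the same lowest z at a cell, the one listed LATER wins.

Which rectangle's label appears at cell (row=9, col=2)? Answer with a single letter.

Answer: C

Derivation:
Check cell (9,2):
  A: rows 8-9 cols 4-5 -> outside (col miss)
  B: rows 8-10 cols 1-4 z=1 -> covers; best now B (z=1)
  C: rows 8-9 cols 2-4 z=1 -> covers; best now C (z=1)
Winner: C at z=1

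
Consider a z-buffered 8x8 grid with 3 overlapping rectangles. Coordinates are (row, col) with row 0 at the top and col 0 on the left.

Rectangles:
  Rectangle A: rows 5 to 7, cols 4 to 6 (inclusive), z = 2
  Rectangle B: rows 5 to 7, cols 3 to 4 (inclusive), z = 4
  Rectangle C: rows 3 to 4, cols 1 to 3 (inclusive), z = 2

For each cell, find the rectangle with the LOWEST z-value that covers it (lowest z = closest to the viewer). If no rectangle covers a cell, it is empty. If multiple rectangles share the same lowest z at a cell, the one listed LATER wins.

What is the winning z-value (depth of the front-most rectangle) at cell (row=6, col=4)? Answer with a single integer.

Answer: 2

Derivation:
Check cell (6,4):
  A: rows 5-7 cols 4-6 z=2 -> covers; best now A (z=2)
  B: rows 5-7 cols 3-4 z=4 -> covers; best now A (z=2)
  C: rows 3-4 cols 1-3 -> outside (row miss)
Winner: A at z=2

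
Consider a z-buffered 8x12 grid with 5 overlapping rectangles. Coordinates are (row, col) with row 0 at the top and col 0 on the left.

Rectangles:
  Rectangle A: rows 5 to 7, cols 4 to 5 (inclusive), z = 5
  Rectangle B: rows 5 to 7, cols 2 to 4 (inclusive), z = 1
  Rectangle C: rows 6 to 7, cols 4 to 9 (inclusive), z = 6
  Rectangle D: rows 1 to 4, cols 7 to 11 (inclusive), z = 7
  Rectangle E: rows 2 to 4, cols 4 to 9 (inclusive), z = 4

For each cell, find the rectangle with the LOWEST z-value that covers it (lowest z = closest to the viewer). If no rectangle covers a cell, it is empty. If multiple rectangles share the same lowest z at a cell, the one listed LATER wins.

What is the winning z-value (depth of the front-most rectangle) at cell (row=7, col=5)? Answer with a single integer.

Check cell (7,5):
  A: rows 5-7 cols 4-5 z=5 -> covers; best now A (z=5)
  B: rows 5-7 cols 2-4 -> outside (col miss)
  C: rows 6-7 cols 4-9 z=6 -> covers; best now A (z=5)
  D: rows 1-4 cols 7-11 -> outside (row miss)
  E: rows 2-4 cols 4-9 -> outside (row miss)
Winner: A at z=5

Answer: 5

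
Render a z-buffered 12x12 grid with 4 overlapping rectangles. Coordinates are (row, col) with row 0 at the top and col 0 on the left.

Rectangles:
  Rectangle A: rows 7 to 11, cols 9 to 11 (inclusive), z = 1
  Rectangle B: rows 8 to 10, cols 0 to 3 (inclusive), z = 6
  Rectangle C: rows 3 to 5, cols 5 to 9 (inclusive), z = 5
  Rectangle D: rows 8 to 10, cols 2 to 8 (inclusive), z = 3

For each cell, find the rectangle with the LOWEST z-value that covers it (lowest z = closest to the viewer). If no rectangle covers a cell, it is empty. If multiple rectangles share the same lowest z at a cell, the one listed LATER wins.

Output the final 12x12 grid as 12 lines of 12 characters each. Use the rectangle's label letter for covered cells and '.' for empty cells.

............
............
............
.....CCCCC..
.....CCCCC..
.....CCCCC..
............
.........AAA
BBDDDDDDDAAA
BBDDDDDDDAAA
BBDDDDDDDAAA
.........AAA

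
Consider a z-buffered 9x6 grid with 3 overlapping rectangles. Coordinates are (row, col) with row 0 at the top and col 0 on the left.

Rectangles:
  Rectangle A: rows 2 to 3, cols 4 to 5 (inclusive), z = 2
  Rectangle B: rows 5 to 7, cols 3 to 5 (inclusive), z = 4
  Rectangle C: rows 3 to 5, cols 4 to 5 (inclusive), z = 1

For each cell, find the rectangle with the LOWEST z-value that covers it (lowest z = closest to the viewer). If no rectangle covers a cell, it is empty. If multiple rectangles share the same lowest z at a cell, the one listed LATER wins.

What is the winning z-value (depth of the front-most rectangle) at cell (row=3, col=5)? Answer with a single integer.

Check cell (3,5):
  A: rows 2-3 cols 4-5 z=2 -> covers; best now A (z=2)
  B: rows 5-7 cols 3-5 -> outside (row miss)
  C: rows 3-5 cols 4-5 z=1 -> covers; best now C (z=1)
Winner: C at z=1

Answer: 1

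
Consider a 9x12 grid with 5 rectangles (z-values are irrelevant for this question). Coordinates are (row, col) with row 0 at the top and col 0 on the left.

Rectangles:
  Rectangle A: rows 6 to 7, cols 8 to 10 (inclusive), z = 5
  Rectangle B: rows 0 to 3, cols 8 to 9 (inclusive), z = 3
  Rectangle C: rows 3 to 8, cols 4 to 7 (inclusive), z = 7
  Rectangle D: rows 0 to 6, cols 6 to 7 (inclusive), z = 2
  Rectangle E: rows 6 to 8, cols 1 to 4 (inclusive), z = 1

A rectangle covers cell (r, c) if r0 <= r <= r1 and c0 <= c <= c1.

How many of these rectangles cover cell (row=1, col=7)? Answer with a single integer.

Check cell (1,7):
  A: rows 6-7 cols 8-10 -> outside (row miss)
  B: rows 0-3 cols 8-9 -> outside (col miss)
  C: rows 3-8 cols 4-7 -> outside (row miss)
  D: rows 0-6 cols 6-7 -> covers
  E: rows 6-8 cols 1-4 -> outside (row miss)
Count covering = 1

Answer: 1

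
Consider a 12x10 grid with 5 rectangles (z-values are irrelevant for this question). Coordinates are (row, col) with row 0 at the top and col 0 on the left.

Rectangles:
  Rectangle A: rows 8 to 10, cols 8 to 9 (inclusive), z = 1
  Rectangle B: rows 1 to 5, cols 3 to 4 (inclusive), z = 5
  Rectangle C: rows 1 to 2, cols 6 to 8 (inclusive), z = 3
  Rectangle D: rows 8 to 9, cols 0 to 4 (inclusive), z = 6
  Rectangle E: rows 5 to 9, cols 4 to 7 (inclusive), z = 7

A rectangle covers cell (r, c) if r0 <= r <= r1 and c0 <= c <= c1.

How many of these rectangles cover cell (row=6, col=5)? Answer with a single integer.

Check cell (6,5):
  A: rows 8-10 cols 8-9 -> outside (row miss)
  B: rows 1-5 cols 3-4 -> outside (row miss)
  C: rows 1-2 cols 6-8 -> outside (row miss)
  D: rows 8-9 cols 0-4 -> outside (row miss)
  E: rows 5-9 cols 4-7 -> covers
Count covering = 1

Answer: 1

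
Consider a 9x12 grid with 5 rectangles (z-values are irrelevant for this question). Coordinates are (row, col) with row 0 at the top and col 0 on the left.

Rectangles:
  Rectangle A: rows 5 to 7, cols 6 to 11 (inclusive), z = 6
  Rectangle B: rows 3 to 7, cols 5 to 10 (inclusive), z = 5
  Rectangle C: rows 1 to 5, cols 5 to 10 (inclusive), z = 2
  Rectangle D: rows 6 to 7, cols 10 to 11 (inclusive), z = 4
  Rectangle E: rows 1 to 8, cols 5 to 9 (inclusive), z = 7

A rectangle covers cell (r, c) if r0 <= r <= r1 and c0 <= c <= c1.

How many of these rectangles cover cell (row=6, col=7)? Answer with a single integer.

Answer: 3

Derivation:
Check cell (6,7):
  A: rows 5-7 cols 6-11 -> covers
  B: rows 3-7 cols 5-10 -> covers
  C: rows 1-5 cols 5-10 -> outside (row miss)
  D: rows 6-7 cols 10-11 -> outside (col miss)
  E: rows 1-8 cols 5-9 -> covers
Count covering = 3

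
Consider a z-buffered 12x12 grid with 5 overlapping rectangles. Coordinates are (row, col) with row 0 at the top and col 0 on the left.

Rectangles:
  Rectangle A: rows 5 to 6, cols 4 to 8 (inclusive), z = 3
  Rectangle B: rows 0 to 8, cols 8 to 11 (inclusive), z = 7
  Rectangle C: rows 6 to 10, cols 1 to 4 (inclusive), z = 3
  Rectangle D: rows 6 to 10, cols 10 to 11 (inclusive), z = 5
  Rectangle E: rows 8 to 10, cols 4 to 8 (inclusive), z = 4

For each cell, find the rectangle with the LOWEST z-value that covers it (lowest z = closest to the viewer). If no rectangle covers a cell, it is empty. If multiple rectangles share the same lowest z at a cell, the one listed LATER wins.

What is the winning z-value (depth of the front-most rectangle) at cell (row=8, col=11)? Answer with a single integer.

Check cell (8,11):
  A: rows 5-6 cols 4-8 -> outside (row miss)
  B: rows 0-8 cols 8-11 z=7 -> covers; best now B (z=7)
  C: rows 6-10 cols 1-4 -> outside (col miss)
  D: rows 6-10 cols 10-11 z=5 -> covers; best now D (z=5)
  E: rows 8-10 cols 4-8 -> outside (col miss)
Winner: D at z=5

Answer: 5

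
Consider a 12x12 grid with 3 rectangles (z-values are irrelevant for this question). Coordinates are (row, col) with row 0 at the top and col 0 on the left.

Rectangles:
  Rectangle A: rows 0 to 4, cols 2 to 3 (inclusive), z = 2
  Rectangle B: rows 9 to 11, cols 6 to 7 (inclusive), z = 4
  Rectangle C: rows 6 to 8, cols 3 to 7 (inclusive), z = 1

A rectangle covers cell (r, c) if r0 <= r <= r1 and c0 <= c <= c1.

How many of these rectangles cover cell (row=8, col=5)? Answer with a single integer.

Check cell (8,5):
  A: rows 0-4 cols 2-3 -> outside (row miss)
  B: rows 9-11 cols 6-7 -> outside (row miss)
  C: rows 6-8 cols 3-7 -> covers
Count covering = 1

Answer: 1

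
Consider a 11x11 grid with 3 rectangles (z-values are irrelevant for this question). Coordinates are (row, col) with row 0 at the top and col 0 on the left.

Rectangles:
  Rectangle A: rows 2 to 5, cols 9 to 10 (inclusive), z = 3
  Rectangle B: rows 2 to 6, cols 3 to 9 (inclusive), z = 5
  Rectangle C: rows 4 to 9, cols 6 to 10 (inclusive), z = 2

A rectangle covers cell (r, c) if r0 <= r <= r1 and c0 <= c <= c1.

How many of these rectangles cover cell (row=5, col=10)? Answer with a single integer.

Answer: 2

Derivation:
Check cell (5,10):
  A: rows 2-5 cols 9-10 -> covers
  B: rows 2-6 cols 3-9 -> outside (col miss)
  C: rows 4-9 cols 6-10 -> covers
Count covering = 2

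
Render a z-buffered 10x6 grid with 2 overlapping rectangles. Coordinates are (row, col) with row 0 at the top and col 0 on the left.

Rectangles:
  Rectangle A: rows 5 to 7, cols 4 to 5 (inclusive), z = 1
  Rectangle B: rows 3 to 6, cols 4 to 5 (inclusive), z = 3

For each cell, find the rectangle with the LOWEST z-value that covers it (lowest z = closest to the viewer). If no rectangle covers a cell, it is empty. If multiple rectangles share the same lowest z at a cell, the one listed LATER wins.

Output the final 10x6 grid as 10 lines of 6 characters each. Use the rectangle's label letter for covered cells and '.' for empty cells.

......
......
......
....BB
....BB
....AA
....AA
....AA
......
......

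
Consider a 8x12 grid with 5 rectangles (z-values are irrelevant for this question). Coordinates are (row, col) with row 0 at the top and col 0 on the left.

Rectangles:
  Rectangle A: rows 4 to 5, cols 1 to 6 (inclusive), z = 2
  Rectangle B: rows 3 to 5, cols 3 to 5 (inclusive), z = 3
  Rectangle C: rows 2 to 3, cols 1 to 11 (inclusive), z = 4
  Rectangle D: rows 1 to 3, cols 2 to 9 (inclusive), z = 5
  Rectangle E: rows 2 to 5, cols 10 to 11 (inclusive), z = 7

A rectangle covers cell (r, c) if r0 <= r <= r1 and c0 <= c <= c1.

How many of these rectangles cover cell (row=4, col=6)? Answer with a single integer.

Check cell (4,6):
  A: rows 4-5 cols 1-6 -> covers
  B: rows 3-5 cols 3-5 -> outside (col miss)
  C: rows 2-3 cols 1-11 -> outside (row miss)
  D: rows 1-3 cols 2-9 -> outside (row miss)
  E: rows 2-5 cols 10-11 -> outside (col miss)
Count covering = 1

Answer: 1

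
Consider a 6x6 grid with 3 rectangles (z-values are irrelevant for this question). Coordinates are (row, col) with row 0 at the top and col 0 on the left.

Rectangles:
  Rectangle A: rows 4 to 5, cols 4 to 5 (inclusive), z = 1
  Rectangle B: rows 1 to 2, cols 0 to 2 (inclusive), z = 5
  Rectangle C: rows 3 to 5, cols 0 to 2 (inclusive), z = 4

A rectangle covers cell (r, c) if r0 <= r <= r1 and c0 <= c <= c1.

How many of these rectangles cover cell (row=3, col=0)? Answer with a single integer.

Answer: 1

Derivation:
Check cell (3,0):
  A: rows 4-5 cols 4-5 -> outside (row miss)
  B: rows 1-2 cols 0-2 -> outside (row miss)
  C: rows 3-5 cols 0-2 -> covers
Count covering = 1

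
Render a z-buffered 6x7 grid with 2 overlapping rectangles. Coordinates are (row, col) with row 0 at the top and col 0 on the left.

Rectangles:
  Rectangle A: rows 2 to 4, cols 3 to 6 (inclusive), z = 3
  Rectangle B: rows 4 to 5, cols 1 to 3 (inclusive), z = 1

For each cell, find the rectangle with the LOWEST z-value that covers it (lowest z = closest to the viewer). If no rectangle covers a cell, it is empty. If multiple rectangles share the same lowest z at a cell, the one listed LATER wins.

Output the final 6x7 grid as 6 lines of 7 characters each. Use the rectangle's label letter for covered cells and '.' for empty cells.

.......
.......
...AAAA
...AAAA
.BBBAAA
.BBB...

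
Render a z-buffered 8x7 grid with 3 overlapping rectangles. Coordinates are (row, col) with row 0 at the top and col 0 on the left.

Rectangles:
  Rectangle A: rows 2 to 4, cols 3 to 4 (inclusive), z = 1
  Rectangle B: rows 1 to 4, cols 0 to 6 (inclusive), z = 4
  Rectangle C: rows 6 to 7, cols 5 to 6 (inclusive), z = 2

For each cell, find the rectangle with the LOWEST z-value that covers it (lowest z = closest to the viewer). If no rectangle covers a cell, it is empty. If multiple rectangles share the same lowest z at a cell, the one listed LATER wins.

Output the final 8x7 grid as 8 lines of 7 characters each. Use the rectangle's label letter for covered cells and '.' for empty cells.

.......
BBBBBBB
BBBAABB
BBBAABB
BBBAABB
.......
.....CC
.....CC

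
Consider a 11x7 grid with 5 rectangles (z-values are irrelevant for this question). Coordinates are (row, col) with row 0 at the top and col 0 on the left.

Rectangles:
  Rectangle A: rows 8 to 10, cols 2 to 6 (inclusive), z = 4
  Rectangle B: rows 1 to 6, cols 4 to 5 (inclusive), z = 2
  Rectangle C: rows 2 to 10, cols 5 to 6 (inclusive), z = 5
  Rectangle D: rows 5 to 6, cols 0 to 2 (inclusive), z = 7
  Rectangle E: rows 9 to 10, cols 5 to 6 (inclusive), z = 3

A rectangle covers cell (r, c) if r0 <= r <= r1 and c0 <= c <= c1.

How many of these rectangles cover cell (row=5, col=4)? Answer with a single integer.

Check cell (5,4):
  A: rows 8-10 cols 2-6 -> outside (row miss)
  B: rows 1-6 cols 4-5 -> covers
  C: rows 2-10 cols 5-6 -> outside (col miss)
  D: rows 5-6 cols 0-2 -> outside (col miss)
  E: rows 9-10 cols 5-6 -> outside (row miss)
Count covering = 1

Answer: 1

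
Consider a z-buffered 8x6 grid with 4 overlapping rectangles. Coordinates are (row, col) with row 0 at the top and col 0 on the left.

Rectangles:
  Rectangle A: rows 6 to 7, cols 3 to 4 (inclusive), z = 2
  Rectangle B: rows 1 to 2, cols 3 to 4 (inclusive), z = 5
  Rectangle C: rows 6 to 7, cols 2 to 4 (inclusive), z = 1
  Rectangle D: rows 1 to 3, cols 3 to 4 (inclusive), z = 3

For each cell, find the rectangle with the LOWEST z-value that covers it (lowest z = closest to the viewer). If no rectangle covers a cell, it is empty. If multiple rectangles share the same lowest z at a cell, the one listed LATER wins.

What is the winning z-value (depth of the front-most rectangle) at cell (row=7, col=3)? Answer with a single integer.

Check cell (7,3):
  A: rows 6-7 cols 3-4 z=2 -> covers; best now A (z=2)
  B: rows 1-2 cols 3-4 -> outside (row miss)
  C: rows 6-7 cols 2-4 z=1 -> covers; best now C (z=1)
  D: rows 1-3 cols 3-4 -> outside (row miss)
Winner: C at z=1

Answer: 1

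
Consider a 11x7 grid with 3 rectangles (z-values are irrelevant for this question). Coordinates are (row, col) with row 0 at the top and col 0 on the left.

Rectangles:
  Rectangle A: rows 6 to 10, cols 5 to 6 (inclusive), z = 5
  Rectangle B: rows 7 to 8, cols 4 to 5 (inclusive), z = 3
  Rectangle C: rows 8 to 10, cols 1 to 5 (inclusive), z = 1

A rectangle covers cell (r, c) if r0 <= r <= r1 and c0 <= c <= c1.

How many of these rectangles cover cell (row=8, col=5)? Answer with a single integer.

Check cell (8,5):
  A: rows 6-10 cols 5-6 -> covers
  B: rows 7-8 cols 4-5 -> covers
  C: rows 8-10 cols 1-5 -> covers
Count covering = 3

Answer: 3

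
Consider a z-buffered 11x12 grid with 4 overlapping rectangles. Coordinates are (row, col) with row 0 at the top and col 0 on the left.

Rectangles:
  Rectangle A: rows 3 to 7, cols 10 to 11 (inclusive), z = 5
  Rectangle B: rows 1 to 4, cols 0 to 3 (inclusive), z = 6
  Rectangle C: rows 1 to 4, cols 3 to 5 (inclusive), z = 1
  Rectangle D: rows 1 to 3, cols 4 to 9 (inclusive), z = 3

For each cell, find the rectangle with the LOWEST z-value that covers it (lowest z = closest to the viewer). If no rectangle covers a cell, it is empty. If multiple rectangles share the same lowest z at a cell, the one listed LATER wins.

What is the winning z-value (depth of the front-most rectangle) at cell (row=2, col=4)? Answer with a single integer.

Answer: 1

Derivation:
Check cell (2,4):
  A: rows 3-7 cols 10-11 -> outside (row miss)
  B: rows 1-4 cols 0-3 -> outside (col miss)
  C: rows 1-4 cols 3-5 z=1 -> covers; best now C (z=1)
  D: rows 1-3 cols 4-9 z=3 -> covers; best now C (z=1)
Winner: C at z=1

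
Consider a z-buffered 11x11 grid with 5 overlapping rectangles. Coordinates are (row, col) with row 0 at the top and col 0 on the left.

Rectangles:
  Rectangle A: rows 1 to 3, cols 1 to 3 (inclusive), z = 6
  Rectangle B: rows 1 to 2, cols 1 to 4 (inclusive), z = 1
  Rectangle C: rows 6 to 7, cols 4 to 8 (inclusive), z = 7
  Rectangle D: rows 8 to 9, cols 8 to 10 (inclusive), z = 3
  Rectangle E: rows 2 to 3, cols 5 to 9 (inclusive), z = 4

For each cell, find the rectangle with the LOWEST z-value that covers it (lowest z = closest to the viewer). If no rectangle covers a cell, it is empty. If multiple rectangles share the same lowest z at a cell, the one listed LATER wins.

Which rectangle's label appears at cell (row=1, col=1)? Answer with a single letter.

Answer: B

Derivation:
Check cell (1,1):
  A: rows 1-3 cols 1-3 z=6 -> covers; best now A (z=6)
  B: rows 1-2 cols 1-4 z=1 -> covers; best now B (z=1)
  C: rows 6-7 cols 4-8 -> outside (row miss)
  D: rows 8-9 cols 8-10 -> outside (row miss)
  E: rows 2-3 cols 5-9 -> outside (row miss)
Winner: B at z=1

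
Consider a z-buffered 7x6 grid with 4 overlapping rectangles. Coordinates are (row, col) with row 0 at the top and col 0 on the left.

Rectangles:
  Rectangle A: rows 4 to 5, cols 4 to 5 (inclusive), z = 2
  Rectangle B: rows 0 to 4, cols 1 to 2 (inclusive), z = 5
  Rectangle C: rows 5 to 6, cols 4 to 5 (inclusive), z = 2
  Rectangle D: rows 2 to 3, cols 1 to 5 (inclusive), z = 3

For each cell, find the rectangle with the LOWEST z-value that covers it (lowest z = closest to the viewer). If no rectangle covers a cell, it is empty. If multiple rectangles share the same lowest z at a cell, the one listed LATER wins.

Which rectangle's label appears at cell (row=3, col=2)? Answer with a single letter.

Answer: D

Derivation:
Check cell (3,2):
  A: rows 4-5 cols 4-5 -> outside (row miss)
  B: rows 0-4 cols 1-2 z=5 -> covers; best now B (z=5)
  C: rows 5-6 cols 4-5 -> outside (row miss)
  D: rows 2-3 cols 1-5 z=3 -> covers; best now D (z=3)
Winner: D at z=3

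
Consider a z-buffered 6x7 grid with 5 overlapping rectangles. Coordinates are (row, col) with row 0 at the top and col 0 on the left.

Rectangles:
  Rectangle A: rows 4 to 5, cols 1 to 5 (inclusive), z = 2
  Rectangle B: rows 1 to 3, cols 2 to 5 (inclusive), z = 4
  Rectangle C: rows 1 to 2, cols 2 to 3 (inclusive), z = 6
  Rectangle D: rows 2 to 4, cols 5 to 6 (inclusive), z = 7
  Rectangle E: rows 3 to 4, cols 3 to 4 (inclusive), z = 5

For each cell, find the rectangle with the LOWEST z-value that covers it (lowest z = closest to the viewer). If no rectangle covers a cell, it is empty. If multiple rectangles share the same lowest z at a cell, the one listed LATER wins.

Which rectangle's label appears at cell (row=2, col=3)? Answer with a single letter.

Answer: B

Derivation:
Check cell (2,3):
  A: rows 4-5 cols 1-5 -> outside (row miss)
  B: rows 1-3 cols 2-5 z=4 -> covers; best now B (z=4)
  C: rows 1-2 cols 2-3 z=6 -> covers; best now B (z=4)
  D: rows 2-4 cols 5-6 -> outside (col miss)
  E: rows 3-4 cols 3-4 -> outside (row miss)
Winner: B at z=4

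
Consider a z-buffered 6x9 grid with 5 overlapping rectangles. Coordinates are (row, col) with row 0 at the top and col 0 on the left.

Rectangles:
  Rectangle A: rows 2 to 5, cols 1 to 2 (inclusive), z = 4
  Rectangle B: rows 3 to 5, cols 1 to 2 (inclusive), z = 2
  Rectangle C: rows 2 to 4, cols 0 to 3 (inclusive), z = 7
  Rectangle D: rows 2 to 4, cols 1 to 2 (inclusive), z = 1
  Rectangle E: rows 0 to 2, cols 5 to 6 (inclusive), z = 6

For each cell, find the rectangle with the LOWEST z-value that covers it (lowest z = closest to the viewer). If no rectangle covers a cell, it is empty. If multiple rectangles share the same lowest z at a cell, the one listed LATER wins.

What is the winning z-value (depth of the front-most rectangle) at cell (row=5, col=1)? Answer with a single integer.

Check cell (5,1):
  A: rows 2-5 cols 1-2 z=4 -> covers; best now A (z=4)
  B: rows 3-5 cols 1-2 z=2 -> covers; best now B (z=2)
  C: rows 2-4 cols 0-3 -> outside (row miss)
  D: rows 2-4 cols 1-2 -> outside (row miss)
  E: rows 0-2 cols 5-6 -> outside (row miss)
Winner: B at z=2

Answer: 2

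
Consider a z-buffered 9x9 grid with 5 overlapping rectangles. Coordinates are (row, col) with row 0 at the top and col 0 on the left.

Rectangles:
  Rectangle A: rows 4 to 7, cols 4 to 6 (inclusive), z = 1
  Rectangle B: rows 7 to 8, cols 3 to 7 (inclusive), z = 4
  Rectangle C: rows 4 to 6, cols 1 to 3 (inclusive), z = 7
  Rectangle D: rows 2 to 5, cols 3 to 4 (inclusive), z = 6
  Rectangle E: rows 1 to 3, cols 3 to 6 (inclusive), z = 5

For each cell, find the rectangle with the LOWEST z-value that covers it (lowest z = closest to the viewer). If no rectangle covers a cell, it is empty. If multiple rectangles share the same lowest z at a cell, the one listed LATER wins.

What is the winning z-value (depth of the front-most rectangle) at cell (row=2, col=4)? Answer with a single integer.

Answer: 5

Derivation:
Check cell (2,4):
  A: rows 4-7 cols 4-6 -> outside (row miss)
  B: rows 7-8 cols 3-7 -> outside (row miss)
  C: rows 4-6 cols 1-3 -> outside (row miss)
  D: rows 2-5 cols 3-4 z=6 -> covers; best now D (z=6)
  E: rows 1-3 cols 3-6 z=5 -> covers; best now E (z=5)
Winner: E at z=5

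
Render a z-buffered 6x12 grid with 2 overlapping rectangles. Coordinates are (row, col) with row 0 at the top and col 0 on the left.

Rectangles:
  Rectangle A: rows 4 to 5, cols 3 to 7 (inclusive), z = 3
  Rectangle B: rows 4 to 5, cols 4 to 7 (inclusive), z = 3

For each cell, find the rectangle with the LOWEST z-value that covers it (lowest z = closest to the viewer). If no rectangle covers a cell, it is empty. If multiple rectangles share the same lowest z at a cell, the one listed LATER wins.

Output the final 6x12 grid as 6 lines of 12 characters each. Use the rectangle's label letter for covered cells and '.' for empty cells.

............
............
............
............
...ABBBB....
...ABBBB....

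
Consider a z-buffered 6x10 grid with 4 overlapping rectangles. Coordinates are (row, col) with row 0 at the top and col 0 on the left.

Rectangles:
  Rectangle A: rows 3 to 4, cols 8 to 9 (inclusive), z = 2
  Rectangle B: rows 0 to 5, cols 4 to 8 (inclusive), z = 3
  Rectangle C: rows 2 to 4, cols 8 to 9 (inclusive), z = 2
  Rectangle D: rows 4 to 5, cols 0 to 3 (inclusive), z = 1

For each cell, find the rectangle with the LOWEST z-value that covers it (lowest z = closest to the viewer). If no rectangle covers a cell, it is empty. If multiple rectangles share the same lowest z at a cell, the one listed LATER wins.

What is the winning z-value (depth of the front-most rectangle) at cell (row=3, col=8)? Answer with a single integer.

Check cell (3,8):
  A: rows 3-4 cols 8-9 z=2 -> covers; best now A (z=2)
  B: rows 0-5 cols 4-8 z=3 -> covers; best now A (z=2)
  C: rows 2-4 cols 8-9 z=2 -> covers; best now C (z=2)
  D: rows 4-5 cols 0-3 -> outside (row miss)
Winner: C at z=2

Answer: 2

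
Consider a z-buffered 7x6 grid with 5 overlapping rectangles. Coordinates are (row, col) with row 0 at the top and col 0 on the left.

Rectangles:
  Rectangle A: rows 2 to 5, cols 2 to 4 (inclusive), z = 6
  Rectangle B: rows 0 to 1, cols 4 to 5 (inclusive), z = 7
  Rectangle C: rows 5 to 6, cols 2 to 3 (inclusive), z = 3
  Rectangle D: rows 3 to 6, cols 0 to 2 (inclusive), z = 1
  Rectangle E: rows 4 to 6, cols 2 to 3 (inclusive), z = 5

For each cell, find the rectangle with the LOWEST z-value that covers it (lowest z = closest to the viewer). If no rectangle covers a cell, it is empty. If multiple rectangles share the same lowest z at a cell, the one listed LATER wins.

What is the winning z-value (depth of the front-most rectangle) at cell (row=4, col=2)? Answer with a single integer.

Answer: 1

Derivation:
Check cell (4,2):
  A: rows 2-5 cols 2-4 z=6 -> covers; best now A (z=6)
  B: rows 0-1 cols 4-5 -> outside (row miss)
  C: rows 5-6 cols 2-3 -> outside (row miss)
  D: rows 3-6 cols 0-2 z=1 -> covers; best now D (z=1)
  E: rows 4-6 cols 2-3 z=5 -> covers; best now D (z=1)
Winner: D at z=1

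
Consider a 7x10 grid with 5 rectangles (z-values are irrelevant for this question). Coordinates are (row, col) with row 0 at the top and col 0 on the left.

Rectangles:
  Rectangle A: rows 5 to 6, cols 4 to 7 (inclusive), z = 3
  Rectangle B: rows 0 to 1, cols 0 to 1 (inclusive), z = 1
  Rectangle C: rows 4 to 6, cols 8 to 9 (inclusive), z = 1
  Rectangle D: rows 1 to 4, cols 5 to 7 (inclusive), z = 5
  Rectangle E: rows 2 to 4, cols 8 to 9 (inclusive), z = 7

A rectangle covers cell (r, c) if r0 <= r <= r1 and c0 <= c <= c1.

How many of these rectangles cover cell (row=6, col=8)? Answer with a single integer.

Check cell (6,8):
  A: rows 5-6 cols 4-7 -> outside (col miss)
  B: rows 0-1 cols 0-1 -> outside (row miss)
  C: rows 4-6 cols 8-9 -> covers
  D: rows 1-4 cols 5-7 -> outside (row miss)
  E: rows 2-4 cols 8-9 -> outside (row miss)
Count covering = 1

Answer: 1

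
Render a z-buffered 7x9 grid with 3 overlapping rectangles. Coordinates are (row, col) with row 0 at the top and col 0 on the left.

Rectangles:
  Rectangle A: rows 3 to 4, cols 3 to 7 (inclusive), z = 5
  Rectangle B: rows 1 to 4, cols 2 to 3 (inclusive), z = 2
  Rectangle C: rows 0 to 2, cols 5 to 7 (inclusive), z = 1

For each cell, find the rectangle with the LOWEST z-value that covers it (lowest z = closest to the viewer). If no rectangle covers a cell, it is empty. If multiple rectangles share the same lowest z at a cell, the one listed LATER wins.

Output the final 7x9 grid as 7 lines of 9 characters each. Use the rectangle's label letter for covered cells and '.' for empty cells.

.....CCC.
..BB.CCC.
..BB.CCC.
..BBAAAA.
..BBAAAA.
.........
.........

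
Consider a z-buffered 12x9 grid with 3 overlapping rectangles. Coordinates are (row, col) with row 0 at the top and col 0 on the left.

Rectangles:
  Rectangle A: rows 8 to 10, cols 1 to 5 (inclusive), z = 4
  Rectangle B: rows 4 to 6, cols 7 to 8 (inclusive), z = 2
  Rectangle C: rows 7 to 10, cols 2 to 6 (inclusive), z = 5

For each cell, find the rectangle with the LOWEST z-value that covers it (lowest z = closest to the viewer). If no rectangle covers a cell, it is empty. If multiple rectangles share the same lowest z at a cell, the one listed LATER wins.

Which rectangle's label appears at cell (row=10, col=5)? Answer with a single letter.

Answer: A

Derivation:
Check cell (10,5):
  A: rows 8-10 cols 1-5 z=4 -> covers; best now A (z=4)
  B: rows 4-6 cols 7-8 -> outside (row miss)
  C: rows 7-10 cols 2-6 z=5 -> covers; best now A (z=4)
Winner: A at z=4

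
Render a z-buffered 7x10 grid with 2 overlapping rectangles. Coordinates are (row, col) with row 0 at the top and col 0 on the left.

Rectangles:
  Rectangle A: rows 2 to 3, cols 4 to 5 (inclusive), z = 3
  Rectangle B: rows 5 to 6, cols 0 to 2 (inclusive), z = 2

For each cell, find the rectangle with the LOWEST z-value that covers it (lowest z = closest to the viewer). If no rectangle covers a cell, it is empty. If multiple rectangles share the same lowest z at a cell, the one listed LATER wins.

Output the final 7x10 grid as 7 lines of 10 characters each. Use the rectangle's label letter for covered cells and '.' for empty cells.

..........
..........
....AA....
....AA....
..........
BBB.......
BBB.......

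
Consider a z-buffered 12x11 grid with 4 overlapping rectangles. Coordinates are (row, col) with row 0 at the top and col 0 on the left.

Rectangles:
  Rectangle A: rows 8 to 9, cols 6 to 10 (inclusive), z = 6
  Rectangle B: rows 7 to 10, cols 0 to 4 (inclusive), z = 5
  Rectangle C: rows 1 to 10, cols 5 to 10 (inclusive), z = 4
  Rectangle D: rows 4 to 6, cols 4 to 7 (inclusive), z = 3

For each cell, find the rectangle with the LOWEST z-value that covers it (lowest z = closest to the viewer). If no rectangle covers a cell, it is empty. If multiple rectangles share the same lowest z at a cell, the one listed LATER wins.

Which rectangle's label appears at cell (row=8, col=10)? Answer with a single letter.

Check cell (8,10):
  A: rows 8-9 cols 6-10 z=6 -> covers; best now A (z=6)
  B: rows 7-10 cols 0-4 -> outside (col miss)
  C: rows 1-10 cols 5-10 z=4 -> covers; best now C (z=4)
  D: rows 4-6 cols 4-7 -> outside (row miss)
Winner: C at z=4

Answer: C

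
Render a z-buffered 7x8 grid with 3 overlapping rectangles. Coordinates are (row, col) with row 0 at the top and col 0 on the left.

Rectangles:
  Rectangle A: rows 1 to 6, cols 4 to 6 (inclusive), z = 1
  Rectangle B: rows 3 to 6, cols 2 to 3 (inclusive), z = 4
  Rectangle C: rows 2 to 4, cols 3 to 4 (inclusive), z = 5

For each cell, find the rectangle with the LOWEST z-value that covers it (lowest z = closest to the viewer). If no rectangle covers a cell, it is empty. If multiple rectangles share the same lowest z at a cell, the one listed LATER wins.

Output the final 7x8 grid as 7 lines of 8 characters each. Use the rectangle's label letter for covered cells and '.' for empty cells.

........
....AAA.
...CAAA.
..BBAAA.
..BBAAA.
..BBAAA.
..BBAAA.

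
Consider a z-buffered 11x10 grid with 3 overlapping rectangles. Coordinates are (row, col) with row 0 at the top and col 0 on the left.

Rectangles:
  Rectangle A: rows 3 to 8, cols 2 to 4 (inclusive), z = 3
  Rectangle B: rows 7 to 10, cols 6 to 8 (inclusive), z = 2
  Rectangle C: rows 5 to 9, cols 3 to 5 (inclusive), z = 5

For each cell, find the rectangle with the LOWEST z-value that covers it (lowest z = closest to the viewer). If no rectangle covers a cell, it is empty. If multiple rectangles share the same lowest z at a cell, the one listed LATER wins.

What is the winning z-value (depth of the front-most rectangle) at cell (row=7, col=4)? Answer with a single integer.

Answer: 3

Derivation:
Check cell (7,4):
  A: rows 3-8 cols 2-4 z=3 -> covers; best now A (z=3)
  B: rows 7-10 cols 6-8 -> outside (col miss)
  C: rows 5-9 cols 3-5 z=5 -> covers; best now A (z=3)
Winner: A at z=3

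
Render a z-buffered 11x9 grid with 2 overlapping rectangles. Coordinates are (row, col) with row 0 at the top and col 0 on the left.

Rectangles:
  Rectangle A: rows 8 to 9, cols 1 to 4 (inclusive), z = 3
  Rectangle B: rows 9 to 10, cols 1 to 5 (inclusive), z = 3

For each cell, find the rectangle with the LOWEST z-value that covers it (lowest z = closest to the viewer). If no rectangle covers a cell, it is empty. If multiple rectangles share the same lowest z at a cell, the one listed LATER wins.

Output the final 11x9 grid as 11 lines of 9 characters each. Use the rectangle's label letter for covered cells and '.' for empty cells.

.........
.........
.........
.........
.........
.........
.........
.........
.AAAA....
.BBBBB...
.BBBBB...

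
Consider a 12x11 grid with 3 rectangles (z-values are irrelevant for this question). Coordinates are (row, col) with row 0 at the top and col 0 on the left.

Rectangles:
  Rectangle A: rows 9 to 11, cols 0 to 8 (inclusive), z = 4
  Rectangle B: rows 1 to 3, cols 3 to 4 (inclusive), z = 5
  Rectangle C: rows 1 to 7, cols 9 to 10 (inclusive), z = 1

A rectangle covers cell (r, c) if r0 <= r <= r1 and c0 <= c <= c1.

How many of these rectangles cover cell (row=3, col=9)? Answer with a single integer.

Check cell (3,9):
  A: rows 9-11 cols 0-8 -> outside (row miss)
  B: rows 1-3 cols 3-4 -> outside (col miss)
  C: rows 1-7 cols 9-10 -> covers
Count covering = 1

Answer: 1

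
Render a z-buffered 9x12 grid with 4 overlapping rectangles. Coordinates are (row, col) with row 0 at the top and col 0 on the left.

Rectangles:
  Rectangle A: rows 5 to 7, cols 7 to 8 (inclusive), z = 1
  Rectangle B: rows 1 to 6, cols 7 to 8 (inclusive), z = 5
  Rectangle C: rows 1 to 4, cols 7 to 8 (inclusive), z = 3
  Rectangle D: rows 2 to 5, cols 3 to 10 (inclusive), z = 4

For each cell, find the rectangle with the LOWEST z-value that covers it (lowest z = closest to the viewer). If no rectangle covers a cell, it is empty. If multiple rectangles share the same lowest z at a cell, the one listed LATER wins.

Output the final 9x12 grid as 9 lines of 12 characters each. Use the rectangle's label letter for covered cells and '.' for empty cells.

............
.......CC...
...DDDDCCDD.
...DDDDCCDD.
...DDDDCCDD.
...DDDDAADD.
.......AA...
.......AA...
............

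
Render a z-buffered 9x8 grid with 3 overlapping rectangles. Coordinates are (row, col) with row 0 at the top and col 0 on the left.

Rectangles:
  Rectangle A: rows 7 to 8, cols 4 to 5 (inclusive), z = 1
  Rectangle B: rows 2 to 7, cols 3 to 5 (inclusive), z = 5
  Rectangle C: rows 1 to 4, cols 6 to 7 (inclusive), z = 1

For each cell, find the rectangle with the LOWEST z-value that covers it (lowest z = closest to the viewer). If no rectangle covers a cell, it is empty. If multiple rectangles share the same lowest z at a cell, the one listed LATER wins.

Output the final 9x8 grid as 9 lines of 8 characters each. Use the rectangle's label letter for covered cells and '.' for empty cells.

........
......CC
...BBBCC
...BBBCC
...BBBCC
...BBB..
...BBB..
...BAA..
....AA..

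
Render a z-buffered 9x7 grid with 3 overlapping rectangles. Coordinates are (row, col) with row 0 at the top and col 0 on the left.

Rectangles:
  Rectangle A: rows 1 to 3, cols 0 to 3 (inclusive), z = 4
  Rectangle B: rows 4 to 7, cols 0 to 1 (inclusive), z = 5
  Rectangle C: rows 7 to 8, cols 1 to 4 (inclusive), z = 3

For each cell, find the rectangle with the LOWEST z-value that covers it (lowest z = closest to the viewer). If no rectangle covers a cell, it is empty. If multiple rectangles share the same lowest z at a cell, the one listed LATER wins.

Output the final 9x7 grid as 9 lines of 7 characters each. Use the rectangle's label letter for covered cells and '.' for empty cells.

.......
AAAA...
AAAA...
AAAA...
BB.....
BB.....
BB.....
BCCCC..
.CCCC..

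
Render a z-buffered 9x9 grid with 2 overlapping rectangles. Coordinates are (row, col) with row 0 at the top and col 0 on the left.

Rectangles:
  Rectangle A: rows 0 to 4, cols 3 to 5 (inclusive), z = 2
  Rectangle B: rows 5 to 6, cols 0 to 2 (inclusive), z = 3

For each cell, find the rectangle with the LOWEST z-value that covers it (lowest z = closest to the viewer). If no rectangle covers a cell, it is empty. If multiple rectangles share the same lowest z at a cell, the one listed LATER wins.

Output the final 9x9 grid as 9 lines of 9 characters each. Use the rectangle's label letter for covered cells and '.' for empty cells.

...AAA...
...AAA...
...AAA...
...AAA...
...AAA...
BBB......
BBB......
.........
.........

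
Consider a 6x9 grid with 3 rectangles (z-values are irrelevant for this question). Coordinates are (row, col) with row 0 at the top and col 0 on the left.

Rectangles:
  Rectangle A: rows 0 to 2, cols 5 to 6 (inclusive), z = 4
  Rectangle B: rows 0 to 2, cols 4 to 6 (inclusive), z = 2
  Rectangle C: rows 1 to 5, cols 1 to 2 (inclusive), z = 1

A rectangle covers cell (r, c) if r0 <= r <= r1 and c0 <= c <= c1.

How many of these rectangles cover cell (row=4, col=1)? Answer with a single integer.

Answer: 1

Derivation:
Check cell (4,1):
  A: rows 0-2 cols 5-6 -> outside (row miss)
  B: rows 0-2 cols 4-6 -> outside (row miss)
  C: rows 1-5 cols 1-2 -> covers
Count covering = 1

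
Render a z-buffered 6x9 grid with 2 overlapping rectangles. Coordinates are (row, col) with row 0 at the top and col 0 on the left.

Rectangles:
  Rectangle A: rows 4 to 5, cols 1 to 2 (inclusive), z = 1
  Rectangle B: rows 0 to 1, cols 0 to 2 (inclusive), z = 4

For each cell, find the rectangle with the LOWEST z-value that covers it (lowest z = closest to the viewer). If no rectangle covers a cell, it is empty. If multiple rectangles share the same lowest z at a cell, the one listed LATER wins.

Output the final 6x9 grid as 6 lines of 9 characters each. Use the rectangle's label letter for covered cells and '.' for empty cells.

BBB......
BBB......
.........
.........
.AA......
.AA......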